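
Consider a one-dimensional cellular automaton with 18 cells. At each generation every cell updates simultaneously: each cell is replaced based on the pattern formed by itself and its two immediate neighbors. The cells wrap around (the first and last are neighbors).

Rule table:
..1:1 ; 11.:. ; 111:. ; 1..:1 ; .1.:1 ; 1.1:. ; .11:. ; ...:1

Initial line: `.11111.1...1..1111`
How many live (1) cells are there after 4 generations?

11

.......1111111....
1111111.......1111
.......1111111....  (repeats generation 1; period 2)
generation 4: 1111111.......1111
count of 1: 11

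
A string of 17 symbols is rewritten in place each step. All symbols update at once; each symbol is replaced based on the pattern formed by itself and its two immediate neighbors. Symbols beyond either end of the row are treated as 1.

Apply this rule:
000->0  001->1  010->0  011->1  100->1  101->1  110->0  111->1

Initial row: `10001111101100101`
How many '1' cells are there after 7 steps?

14

01011111011011011
10111110110110111
01111101101101111
11111011011011111
11110110110111111
11101101101111111
11011011011111111
count of 1: 14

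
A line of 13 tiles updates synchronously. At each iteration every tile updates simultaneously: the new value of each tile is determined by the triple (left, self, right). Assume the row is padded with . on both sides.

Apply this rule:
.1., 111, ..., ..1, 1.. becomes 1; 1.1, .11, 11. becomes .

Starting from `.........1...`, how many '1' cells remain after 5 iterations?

11

1111111111111
.11111111111.
1.111111111.1
1..1111111..1
111.11111.111
count of 1: 11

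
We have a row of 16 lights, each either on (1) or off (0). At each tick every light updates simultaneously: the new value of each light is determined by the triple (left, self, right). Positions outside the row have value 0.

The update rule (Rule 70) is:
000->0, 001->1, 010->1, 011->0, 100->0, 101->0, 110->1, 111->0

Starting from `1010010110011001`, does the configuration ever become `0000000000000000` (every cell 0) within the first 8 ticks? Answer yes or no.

no

1010110010101011
1010010110101001
1010110010101011  (repeats tick 1; period 2)
tick 8: 1010010110101001
tick 8 is 1010010110101001, still not uniform 0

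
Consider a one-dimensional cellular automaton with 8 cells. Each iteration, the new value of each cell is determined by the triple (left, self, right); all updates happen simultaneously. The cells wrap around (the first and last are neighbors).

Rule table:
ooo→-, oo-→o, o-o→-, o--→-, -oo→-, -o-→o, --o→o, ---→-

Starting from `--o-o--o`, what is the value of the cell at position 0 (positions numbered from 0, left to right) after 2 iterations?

iteration 1: -oo-o-oo
iteration 2: --o-o--o
position 0 holds -

-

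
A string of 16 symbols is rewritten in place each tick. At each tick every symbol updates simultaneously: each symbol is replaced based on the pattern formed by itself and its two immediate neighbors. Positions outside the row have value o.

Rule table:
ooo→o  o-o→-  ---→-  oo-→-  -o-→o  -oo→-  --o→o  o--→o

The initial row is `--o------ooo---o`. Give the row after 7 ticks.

-o-o-----oo---o-

oooo----o-o-o-o-
ooo-o--oo-o-o-o-
oo--ooo---o-o-o-
o-oo-o-o-oo-o-o-
-----o-o----o-o-
o---oo-oo--oo-o-
-o-o-----oo---o-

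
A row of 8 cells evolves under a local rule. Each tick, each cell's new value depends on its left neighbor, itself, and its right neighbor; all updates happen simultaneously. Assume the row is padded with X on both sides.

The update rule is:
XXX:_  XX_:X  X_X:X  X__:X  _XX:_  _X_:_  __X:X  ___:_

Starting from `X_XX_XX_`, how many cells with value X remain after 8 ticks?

4

XX_XX_XX
_XX_XX__
X_XX_XXX
XX_XX___
_XX_XX_X
X_XX_XX_  (repeats tick 0; period 6)
tick 8: _XX_XX__
count of X: 4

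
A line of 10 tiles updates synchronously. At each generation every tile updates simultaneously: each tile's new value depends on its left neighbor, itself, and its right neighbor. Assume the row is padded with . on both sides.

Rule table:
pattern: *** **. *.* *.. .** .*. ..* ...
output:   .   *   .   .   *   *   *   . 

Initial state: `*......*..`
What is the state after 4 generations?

*.....**..
*....***..
*...**.*..
*..***.*..

*..***.*..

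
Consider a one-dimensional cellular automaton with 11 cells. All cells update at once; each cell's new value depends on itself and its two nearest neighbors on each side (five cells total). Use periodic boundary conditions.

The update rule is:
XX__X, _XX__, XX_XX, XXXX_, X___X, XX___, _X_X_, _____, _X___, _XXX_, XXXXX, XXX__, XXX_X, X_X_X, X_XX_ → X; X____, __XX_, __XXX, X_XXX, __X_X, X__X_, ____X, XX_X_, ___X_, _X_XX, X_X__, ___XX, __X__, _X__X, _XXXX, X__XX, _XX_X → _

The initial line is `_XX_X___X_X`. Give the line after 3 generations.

_X___XX__XX
__XX__XX___
___XX__XX_X

___XX__XX_X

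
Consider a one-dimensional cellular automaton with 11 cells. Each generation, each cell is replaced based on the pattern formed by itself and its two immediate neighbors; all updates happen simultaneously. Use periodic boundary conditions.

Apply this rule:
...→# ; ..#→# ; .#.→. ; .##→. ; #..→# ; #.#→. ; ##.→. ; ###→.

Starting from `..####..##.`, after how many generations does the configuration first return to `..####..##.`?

generation 1: ##....##..#
generation 2: ..####..##.

2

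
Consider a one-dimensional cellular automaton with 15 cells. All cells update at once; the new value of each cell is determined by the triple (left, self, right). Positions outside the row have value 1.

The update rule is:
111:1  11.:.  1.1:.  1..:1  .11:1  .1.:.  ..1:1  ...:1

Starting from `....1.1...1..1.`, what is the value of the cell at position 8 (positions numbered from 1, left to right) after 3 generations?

1111...111.11..
111.11111..1.11
11..1111.11..11
position 8 holds 1

1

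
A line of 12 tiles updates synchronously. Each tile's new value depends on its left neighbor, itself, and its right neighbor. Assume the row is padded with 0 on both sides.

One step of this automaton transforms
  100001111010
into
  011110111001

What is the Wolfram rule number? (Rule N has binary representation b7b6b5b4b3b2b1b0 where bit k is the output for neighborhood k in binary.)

211

position 6: 111 → 1  (bit 7 = 1)
position 8: 110 → 1  (bit 6 = 1)
position 9: 101 → 0  (bit 5 = 0)
position 1: 100 → 1  (bit 4 = 1)
position 5: 011 → 0  (bit 3 = 0)
position 0: 010 → 0  (bit 2 = 0)
position 4: 001 → 1  (bit 1 = 1)
position 2: 000 → 1  (bit 0 = 1)
bits b7..b0 = 11010011 = 211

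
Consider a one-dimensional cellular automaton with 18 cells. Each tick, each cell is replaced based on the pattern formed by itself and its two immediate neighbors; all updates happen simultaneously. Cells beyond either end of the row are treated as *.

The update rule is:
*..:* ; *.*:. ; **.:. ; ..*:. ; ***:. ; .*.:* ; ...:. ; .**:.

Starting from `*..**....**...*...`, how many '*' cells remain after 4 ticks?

8

.*...*.....*..**..
.**..**....**...*.
...*...*.....*..*.
*..**..**....**.*.
count of *: 8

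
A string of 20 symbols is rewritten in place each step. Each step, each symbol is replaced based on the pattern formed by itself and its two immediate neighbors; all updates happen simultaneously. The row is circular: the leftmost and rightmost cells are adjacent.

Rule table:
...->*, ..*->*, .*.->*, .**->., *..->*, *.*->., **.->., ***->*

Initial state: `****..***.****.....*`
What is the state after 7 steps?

*.*.***.**......*.**

***.**.*...**.*****.
.*.....****....***..
*******.**.****.*.**
******......**..*..*
*****.******..*****.
.***...****.**.***..
*.*.***.**......*.**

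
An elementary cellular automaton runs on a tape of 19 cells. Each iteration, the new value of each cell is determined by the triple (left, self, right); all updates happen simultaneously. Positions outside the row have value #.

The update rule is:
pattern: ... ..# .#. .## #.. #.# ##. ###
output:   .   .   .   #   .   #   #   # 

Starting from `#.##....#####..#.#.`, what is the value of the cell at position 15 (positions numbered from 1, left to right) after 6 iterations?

.

iteration 1: ####....#####...#.#
iteration 2: ####....#####....##
iteration 3: ####....#####....##  (fixed point — unchanged through iteration 6)
position 15 holds .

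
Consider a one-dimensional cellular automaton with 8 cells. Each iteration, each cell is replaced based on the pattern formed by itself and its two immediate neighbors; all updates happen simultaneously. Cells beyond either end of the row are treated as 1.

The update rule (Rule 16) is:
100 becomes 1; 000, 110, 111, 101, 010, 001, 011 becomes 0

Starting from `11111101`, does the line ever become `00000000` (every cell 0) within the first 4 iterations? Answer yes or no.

yes

00000000
all cells are 0 at iteration 1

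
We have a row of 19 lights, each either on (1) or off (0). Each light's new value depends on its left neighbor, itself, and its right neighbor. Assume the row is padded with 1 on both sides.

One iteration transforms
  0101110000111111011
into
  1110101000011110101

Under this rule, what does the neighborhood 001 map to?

0

At position 9 the neighborhood is 001; the next row has 0 there.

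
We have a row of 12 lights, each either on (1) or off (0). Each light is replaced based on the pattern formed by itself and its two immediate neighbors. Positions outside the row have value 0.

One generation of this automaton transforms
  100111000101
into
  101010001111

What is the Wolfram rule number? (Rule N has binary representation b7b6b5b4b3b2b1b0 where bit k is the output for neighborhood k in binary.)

position 4: 111 → 1  (bit 7 = 1)
position 5: 110 → 0  (bit 6 = 0)
position 10: 101 → 1  (bit 5 = 1)
position 1: 100 → 0  (bit 4 = 0)
position 3: 011 → 0  (bit 3 = 0)
position 0: 010 → 1  (bit 2 = 1)
position 2: 001 → 1  (bit 1 = 1)
position 7: 000 → 0  (bit 0 = 0)
bits b7..b0 = 10100110 = 166

166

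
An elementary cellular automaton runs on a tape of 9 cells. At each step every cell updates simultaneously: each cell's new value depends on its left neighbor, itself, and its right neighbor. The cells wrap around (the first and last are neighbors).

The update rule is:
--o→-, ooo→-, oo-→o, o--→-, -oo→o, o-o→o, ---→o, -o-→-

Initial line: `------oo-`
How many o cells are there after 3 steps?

ooooo-oo-
o---ooooo
o-o-o----
count of o: 3

3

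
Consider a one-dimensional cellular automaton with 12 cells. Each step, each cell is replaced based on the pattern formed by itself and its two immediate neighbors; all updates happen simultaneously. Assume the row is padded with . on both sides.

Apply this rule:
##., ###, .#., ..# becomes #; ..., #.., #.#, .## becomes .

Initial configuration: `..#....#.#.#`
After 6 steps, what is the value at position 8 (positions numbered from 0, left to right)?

.

step 1: .##...##.#.#
step 2: #.#..#.#.#.#
step 3: #.#.##.#.#.#
step 4: #.#..#.#.#.#  (repeats step 2; period 2)
step 6: #.#..#.#.#.#
position 8 holds .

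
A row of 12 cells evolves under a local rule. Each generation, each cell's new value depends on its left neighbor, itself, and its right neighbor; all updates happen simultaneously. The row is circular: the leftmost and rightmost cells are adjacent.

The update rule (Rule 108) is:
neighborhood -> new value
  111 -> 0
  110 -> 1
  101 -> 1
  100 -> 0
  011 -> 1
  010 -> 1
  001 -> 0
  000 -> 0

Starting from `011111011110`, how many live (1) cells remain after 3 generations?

5

generation 1: 010001110010
generation 2: 010001010010
generation 3: 010001110010
count of 1: 5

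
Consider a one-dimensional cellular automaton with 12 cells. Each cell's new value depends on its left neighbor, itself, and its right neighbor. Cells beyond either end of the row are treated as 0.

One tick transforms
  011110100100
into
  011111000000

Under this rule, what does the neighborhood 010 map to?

0

At position 6 the neighborhood is 010; the next row has 0 there.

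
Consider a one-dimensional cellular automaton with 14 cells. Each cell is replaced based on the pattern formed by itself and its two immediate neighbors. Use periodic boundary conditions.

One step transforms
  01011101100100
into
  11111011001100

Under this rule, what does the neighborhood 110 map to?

At position 5 the neighborhood is 110; the next row has 0 there.

0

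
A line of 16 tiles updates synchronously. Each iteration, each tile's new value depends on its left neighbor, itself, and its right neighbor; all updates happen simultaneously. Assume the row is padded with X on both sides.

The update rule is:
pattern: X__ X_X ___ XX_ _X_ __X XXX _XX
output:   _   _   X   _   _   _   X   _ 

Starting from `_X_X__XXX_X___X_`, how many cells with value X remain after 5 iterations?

5

_______X____X___
_XXXXX___XX___X_
__XXX__X____X___
___X_____XX___X_
_X___XXX____X___
count of X: 5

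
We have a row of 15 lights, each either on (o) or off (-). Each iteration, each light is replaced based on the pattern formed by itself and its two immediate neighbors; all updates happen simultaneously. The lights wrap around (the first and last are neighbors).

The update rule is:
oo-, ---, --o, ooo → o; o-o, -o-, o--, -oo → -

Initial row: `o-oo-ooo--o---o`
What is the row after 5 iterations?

o--o--oo-o--oo-
--o--o-o---o-o-
oo--o----oo----
-o-o--ooo-o-ooo
-----o-oo----oo

-----o-oo----oo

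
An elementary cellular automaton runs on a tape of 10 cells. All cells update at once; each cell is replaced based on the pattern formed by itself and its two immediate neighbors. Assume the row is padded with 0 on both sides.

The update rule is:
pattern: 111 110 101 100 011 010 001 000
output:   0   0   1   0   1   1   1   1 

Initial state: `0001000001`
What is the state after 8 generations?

generation 1: 1111011111
generation 2: 1000110000
generation 3: 1011100111
generation 4: 1110001100
generation 5: 1000111001
generation 6: 1011100011
generation 7: 1110001110
generation 8: 1000111000

1000111000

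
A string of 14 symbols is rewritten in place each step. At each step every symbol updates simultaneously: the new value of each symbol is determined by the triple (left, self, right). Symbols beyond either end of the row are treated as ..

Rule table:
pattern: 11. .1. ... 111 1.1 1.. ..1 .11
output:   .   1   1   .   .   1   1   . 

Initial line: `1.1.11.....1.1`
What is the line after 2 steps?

1.1...111111.1
1.1111.......1

1.1111.......1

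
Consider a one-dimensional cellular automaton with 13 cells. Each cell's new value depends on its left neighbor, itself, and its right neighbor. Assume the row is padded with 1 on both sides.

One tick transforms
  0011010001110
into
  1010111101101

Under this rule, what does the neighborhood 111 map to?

1

At position 10 the neighborhood is 111; the next row has 1 there.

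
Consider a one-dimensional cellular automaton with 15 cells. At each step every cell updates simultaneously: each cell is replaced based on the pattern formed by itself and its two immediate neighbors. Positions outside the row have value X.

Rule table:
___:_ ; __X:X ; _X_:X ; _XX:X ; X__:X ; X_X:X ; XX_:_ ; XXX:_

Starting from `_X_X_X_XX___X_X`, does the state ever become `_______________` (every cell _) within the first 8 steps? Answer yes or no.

XXXXXXXX_X_XXXX
________XXXX___
X______XX___X_X
_X____XX_X_XXXX
XXX__XX_XXXX___
___XXX_XX___X_X
X_XX__XX_X_XXXX
_XX_XXX_XXXX___
step 8 is _XX_XXX_XXXX___, still not uniform _

no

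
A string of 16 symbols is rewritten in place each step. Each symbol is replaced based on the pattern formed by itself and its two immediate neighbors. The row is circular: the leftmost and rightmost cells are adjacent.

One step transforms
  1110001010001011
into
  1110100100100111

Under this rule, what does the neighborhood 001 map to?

At position 5 the neighborhood is 001; the next row has 0 there.

0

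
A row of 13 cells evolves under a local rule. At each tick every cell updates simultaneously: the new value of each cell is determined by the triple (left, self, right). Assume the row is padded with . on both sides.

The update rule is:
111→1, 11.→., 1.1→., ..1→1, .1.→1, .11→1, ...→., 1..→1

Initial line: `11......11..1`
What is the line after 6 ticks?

tick 1: 1.1....11.111
tick 2: 1.11..11..11.
tick 3: 1.1.111.111.1
tick 4: 1.1.11..11..1
tick 5: 1.1.1.111.111
tick 6: 1.1.1.11..11.

1.1.1.11..11.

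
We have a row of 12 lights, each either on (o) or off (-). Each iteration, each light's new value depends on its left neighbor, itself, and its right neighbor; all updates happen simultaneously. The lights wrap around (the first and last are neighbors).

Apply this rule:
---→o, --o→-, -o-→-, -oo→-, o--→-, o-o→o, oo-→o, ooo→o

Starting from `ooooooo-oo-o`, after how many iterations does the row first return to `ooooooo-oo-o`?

12

oooooooo-oo-
-oooooooo-oo
o-oooooooo-o
oo-oooooooo-
-oo-oooooooo
o-oo-ooooooo
oo-oo-oooooo
ooo-oo-ooooo
oooo-oo-oooo
ooooo-oo-ooo
oooooo-oo-oo
ooooooo-oo-o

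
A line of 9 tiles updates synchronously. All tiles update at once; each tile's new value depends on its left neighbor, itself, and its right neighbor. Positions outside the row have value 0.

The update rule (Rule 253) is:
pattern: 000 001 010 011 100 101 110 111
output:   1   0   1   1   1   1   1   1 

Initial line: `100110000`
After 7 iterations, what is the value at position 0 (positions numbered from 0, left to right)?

1

110111111
111111111
111111111  (fixed point — unchanged through iteration 7)
position 0 holds 1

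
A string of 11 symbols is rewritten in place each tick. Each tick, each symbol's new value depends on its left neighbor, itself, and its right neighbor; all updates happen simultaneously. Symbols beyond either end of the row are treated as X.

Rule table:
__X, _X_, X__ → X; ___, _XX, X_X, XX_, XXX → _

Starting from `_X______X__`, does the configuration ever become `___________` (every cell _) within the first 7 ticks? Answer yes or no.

tick 1: _XX____XXXX
tick 2: ___X__X____
tick 3: X_XXXXXX__X
tick 4: ________XX_
tick 5: X______X___
tick 6: _X____XXX_X
tick 7: _XX__X_____
tick 7 is _XX__X_____, still not uniform _

no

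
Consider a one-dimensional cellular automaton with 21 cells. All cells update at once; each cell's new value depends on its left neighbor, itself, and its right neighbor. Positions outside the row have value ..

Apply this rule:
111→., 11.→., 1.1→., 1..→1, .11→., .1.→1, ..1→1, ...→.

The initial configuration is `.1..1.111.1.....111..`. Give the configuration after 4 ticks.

tick 1: 11111.....11...1...1.
tick 2: .....1...1..1.111.111
tick 3: ....111.11111........
tick 4: ...1.........1.......

...1.........1.......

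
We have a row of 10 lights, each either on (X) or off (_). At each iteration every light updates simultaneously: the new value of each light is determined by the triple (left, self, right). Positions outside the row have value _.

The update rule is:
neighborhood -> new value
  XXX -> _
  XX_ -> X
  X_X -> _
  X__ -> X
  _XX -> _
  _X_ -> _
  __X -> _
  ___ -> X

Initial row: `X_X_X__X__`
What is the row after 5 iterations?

iteration 1: _____X__XX
iteration 2: XXXX__X__X
iteration 3: ___XX__X__
iteration 4: XX__XX__XX
iteration 5: _XX__XX__X

_XX__XX__X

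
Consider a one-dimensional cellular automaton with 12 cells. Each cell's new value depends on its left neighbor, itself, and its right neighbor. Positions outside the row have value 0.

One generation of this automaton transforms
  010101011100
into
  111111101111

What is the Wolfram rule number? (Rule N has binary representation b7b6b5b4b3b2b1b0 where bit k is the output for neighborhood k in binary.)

247

position 8: 111 → 1  (bit 7 = 1)
position 9: 110 → 1  (bit 6 = 1)
position 2: 101 → 1  (bit 5 = 1)
position 10: 100 → 1  (bit 4 = 1)
position 7: 011 → 0  (bit 3 = 0)
position 1: 010 → 1  (bit 2 = 1)
position 0: 001 → 1  (bit 1 = 1)
position 11: 000 → 1  (bit 0 = 1)
bits b7..b0 = 11110111 = 247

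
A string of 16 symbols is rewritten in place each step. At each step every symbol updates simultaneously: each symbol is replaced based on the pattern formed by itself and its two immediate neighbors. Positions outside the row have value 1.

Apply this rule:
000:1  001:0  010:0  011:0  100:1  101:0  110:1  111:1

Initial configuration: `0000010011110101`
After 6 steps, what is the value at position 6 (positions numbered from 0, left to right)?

step 1: 1111001001110000
step 2: 1111100100111110
step 3: 1111110010011110
step 4: 1111111001001110
step 5: 1111111100100110
step 6: 1111111110010010
position 6 holds 1

1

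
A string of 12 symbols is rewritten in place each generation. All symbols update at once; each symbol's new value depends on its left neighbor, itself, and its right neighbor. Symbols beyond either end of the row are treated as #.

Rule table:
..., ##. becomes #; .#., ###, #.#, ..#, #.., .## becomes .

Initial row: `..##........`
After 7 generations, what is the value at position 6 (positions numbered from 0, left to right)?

.

...#.######.
.#........#.
...######...
.#......#.#.
...####.....
.#....#.###.
...##.....#.
position 6 holds .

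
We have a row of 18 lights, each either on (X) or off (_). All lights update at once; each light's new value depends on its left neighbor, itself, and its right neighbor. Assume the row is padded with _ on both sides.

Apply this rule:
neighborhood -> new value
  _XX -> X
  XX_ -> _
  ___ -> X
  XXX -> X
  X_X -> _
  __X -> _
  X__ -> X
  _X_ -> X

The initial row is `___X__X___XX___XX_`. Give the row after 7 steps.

XX_XX_XXX_X_XX_X_X
X__X__XX__X_X__X_X
XX_XX_X_X_X_XX_X_X
X__X__X_X_X_X__X_X
XX_XX_X_X_X_XX_X_X  (repeats step 3; period 2)
step 7: XX_XX_X_X_X_XX_X_X

XX_XX_X_X_X_XX_X_X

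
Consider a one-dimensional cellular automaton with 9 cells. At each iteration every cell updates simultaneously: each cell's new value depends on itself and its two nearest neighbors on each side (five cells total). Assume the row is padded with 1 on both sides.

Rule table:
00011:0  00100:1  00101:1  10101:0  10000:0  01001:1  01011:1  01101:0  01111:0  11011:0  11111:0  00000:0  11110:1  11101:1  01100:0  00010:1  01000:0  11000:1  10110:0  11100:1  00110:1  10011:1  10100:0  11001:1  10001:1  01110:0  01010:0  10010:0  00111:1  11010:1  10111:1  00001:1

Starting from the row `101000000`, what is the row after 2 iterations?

111001111

iteration 1: 110000010
iteration 2: 111001111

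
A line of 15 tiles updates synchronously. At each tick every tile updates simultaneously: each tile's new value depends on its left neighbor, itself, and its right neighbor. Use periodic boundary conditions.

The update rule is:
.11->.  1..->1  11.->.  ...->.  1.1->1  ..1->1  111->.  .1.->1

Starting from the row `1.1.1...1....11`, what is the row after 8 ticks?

.11111.111..1..
1.....1...1111.
11...111.1....1
..1.1...111..1.
.11111.1...1111
1.....111.1....
11...1...111..1
..1.111.1...11.

..1.111.1...11.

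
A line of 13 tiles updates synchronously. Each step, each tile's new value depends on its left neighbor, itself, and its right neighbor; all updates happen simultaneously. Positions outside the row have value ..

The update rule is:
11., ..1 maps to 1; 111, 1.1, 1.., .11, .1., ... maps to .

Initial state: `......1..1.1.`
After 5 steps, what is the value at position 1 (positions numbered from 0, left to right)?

1

step 1: .....1..1....
step 2: ....1..1.....
step 3: ...1..1......
step 4: ..1..1.......
step 5: .1..1........
position 1 holds 1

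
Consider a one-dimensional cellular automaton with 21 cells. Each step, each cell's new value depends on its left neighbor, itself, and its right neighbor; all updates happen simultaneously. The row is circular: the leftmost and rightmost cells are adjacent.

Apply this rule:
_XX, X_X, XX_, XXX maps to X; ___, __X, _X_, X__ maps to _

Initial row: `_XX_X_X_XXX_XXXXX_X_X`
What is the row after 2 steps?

step 1: XXXX_X_XXXXXXXXXXX_X_
step 2: XXXXX_XXXXXXXXXXXXX_X

XXXXX_XXXXXXXXXXXXX_X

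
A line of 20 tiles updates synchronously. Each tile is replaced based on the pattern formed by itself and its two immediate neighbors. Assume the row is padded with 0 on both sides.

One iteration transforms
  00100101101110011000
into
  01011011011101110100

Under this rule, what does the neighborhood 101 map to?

1

At position 6 the neighborhood is 101; the next row has 1 there.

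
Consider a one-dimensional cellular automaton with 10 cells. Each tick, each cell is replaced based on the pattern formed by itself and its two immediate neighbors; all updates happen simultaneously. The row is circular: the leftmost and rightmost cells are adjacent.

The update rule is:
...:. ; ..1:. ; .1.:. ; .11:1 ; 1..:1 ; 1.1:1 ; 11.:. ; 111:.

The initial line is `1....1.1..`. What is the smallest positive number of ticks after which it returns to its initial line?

.1....1.1.
..1....1.1
1..1....1.
.1..1....1
1.1..1....
.1.1..1...
..1.1..1..
...1.1..1.
....1.1..1
1....1.1..

10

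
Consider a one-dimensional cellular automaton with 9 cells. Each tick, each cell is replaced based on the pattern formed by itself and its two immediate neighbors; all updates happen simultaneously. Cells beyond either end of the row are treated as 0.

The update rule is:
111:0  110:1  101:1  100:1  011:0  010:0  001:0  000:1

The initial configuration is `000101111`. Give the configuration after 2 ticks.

011001100

110010001
011001100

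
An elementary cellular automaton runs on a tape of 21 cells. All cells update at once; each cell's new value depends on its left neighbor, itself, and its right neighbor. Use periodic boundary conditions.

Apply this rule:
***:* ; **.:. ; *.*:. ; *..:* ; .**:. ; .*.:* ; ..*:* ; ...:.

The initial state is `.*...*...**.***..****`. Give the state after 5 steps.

.**.***.*....*.**.**.
*....*..**..**......*
.*..****..**..*....*.
****.**.**..****..***
***.......**.**.**.**

***.......**.**.**.**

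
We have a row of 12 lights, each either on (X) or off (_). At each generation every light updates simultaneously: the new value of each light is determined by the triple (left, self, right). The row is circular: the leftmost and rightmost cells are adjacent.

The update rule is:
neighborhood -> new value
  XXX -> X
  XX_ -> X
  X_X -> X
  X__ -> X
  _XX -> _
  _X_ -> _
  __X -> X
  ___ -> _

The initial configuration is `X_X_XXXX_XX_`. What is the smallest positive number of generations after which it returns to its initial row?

generation 1: _X_X_XXXX_XX
generation 2: X_X_X_XXXX_X
generation 3: XX_X_X_XXXX_
generation 4: _XX_X_X_XXXX
generation 5: X_XX_X_X_XXX
generation 6: XX_XX_X_X_XX
generation 7: XXX_XX_X_X_X
generation 8: XXXX_XX_X_X_
generation 9: _XXXX_XX_X_X
generation 10: X_XXXX_XX_X_
generation 11: _X_XXXX_XX_X
generation 12: X_X_XXXX_XX_

12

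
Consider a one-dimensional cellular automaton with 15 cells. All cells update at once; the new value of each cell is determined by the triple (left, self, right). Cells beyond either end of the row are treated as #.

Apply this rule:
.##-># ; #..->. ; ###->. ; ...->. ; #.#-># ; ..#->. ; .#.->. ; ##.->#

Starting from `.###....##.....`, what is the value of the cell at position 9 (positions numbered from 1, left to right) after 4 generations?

#

##.#....##.....
.##.....##.....
###.....##.....
..#.....##.....
position 9 holds #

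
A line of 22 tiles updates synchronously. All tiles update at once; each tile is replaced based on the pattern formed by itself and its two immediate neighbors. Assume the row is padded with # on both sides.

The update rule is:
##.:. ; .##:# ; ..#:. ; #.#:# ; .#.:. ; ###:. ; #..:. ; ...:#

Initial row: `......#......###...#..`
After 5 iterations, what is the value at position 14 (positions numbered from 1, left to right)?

.####...####.#...#....
##....#.#...#..#...##.
...##..#..#......#.#.#
.#.#........####..#.##
#.#..######.#......##.
position 14 holds .

.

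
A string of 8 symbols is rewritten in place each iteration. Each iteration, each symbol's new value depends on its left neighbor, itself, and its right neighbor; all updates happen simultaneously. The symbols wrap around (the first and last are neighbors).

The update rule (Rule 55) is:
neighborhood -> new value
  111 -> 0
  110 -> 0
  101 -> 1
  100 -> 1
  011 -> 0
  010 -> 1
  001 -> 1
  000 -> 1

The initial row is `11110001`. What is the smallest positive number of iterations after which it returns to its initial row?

2

00001110
11110001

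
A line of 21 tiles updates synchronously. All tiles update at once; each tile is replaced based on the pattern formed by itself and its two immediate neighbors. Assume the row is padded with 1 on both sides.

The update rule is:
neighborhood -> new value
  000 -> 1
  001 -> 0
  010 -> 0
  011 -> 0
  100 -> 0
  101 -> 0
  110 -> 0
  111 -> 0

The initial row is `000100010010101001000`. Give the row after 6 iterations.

000100011111111111000

010001000000000000010
000100011111111111000
010001000000000000010  (repeats iteration 1; period 2)
iteration 6: 000100011111111111000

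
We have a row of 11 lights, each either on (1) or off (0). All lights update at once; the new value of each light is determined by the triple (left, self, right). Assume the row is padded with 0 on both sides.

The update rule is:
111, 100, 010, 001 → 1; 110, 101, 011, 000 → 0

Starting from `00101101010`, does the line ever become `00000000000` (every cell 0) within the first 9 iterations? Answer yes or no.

01100001011
10010011000
11111100100
01111011110
10110001101
10001010001
11011011011
00000000000
all cells are 0 at iteration 8

yes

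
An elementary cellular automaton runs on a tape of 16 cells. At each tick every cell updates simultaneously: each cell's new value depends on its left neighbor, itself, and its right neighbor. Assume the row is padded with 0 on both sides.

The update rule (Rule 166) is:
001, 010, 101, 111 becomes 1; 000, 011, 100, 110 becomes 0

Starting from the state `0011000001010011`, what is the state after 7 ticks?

0011100100000000

0100000011110100
1100000101101100
0000001110010000
0000010100110000
0000111101000000
0001011011000000
0011100100000000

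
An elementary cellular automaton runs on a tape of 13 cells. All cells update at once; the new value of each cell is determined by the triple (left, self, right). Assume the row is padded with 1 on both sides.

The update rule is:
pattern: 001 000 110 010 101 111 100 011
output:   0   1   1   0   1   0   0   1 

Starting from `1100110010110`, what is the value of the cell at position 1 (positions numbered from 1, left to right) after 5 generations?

0

generation 1: 0100110001111
generation 2: 1000110101000
generation 3: 1010111010010
generation 4: 1101101100001
generation 5: 0111111101101
position 1 holds 0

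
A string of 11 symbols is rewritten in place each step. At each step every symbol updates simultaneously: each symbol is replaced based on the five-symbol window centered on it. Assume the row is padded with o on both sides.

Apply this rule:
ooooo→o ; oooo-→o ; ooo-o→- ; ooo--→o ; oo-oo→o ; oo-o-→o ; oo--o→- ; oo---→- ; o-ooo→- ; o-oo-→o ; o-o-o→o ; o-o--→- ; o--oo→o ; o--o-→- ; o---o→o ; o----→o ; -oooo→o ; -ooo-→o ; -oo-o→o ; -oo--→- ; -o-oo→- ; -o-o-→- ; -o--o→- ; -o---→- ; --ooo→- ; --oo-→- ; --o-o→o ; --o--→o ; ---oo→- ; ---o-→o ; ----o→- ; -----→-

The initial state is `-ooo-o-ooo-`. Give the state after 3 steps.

step 1: o-o-oo--o-o
step 2: -oo-o---o--
step 3: oooo--ooo-o

oooo--ooo-o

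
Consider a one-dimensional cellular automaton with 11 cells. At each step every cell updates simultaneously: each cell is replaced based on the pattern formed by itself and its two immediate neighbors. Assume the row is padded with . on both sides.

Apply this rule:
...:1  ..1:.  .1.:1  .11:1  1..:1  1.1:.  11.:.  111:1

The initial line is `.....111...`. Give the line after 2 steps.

1111.11.111
111..1..11.

111..1..11.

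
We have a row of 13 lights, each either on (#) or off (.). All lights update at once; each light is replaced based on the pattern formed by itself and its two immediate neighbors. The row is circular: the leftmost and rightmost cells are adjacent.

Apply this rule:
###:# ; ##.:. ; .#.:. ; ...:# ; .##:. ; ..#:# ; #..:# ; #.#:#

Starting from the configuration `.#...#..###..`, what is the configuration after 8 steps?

.#.#.#..#.#.#

step 1: #.###.##.#.##
step 2: .#.#.#..#.#.#
step 3: #.#.#.##.#.#.
step 4: .#.#.#..#.#.#  (repeats step 2; period 2)
step 8: .#.#.#..#.#.#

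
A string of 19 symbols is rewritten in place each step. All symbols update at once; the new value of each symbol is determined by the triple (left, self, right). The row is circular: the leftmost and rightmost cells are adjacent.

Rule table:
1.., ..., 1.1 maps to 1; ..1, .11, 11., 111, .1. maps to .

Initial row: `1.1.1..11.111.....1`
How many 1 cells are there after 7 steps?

8

step 1: .1.1.1...1...1111..
step 2: ..1.1.11..11.....11
step 3: 1..1.1..1...1111...
step 4: .1..1.1..11.....11.
step 5: ..1..1.1...1111...1
step 6: 1..1..1.11.....11..
step 7: .1..1..1..1111...1.
count of 1: 8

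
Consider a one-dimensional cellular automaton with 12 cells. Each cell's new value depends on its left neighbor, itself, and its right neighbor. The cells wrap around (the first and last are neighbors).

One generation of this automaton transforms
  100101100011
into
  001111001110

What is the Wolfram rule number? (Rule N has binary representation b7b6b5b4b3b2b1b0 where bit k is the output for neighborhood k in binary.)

position 11: 111 → 0  (bit 7 = 0)
position 0: 110 → 0  (bit 6 = 0)
position 4: 101 → 1  (bit 5 = 1)
position 1: 100 → 0  (bit 4 = 0)
position 5: 011 → 1  (bit 3 = 1)
position 3: 010 → 1  (bit 2 = 1)
position 2: 001 → 1  (bit 1 = 1)
position 8: 000 → 1  (bit 0 = 1)
bits b7..b0 = 00101111 = 47

47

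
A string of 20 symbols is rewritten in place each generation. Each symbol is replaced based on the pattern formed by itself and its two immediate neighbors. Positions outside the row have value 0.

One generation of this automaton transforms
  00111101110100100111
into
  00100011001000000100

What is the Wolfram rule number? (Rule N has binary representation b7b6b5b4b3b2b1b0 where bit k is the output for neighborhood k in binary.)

40

position 3: 111 → 0  (bit 7 = 0)
position 5: 110 → 0  (bit 6 = 0)
position 6: 101 → 1  (bit 5 = 1)
position 12: 100 → 0  (bit 4 = 0)
position 2: 011 → 1  (bit 3 = 1)
position 11: 010 → 0  (bit 2 = 0)
position 1: 001 → 0  (bit 1 = 0)
position 0: 000 → 0  (bit 0 = 0)
bits b7..b0 = 00101000 = 40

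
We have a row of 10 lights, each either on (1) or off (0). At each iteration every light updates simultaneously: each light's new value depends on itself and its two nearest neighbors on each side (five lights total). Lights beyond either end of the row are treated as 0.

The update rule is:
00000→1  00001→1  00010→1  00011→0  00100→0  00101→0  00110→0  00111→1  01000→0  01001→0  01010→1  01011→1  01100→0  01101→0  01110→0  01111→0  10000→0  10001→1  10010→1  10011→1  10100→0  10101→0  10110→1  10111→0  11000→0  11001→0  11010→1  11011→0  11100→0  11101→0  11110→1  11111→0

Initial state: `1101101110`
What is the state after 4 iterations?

0001000000
1110001111
1000101010
0011010100

0011010100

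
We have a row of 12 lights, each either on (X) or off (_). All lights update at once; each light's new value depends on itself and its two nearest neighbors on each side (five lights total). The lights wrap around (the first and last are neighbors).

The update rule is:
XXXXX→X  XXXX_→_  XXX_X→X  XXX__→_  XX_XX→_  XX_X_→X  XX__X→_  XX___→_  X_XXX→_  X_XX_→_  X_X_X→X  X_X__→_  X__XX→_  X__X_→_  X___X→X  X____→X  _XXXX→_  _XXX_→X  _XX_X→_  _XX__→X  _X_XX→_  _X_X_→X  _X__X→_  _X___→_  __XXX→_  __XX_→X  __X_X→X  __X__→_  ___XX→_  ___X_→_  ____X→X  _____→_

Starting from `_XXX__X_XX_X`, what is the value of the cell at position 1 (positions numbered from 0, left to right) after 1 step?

__X___X___XX
position 1 holds _

_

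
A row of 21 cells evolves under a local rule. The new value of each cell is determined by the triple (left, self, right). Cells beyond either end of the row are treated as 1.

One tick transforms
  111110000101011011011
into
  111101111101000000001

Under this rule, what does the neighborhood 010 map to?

At position 9 the neighborhood is 010; the next row has 1 there.

1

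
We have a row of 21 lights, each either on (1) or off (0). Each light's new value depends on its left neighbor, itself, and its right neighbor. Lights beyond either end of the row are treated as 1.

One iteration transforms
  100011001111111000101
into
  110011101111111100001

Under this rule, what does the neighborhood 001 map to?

At position 3 the neighborhood is 001; the next row has 0 there.

0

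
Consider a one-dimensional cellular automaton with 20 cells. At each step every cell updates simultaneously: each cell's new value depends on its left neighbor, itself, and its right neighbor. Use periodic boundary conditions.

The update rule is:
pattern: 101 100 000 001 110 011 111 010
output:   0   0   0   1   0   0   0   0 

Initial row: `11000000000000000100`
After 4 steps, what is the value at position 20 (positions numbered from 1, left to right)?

step 1: 00000000000000001001
step 2: 00000000000000010010
step 3: 00000000000000100100
step 4: 00000000000001001000
position 20 holds 0

0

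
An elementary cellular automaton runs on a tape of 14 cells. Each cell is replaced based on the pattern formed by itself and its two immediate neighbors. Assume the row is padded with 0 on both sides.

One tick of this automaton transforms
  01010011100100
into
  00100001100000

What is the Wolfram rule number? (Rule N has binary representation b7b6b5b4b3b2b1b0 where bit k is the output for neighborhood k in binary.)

224

position 7: 111 → 1  (bit 7 = 1)
position 8: 110 → 1  (bit 6 = 1)
position 2: 101 → 1  (bit 5 = 1)
position 4: 100 → 0  (bit 4 = 0)
position 6: 011 → 0  (bit 3 = 0)
position 1: 010 → 0  (bit 2 = 0)
position 0: 001 → 0  (bit 1 = 0)
position 13: 000 → 0  (bit 0 = 0)
bits b7..b0 = 11100000 = 224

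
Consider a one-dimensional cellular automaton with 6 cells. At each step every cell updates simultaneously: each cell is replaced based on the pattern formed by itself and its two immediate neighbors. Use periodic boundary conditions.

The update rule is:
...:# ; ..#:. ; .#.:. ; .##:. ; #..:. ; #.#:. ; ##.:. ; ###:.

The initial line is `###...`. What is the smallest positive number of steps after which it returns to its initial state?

2

step 1: ....#.
step 2: ###...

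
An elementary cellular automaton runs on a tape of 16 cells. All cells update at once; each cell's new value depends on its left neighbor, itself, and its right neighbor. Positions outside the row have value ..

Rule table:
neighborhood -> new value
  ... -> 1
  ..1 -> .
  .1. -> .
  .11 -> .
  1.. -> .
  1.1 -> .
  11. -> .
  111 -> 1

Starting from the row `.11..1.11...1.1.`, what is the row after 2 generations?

..........1.....
111111111...1111

111111111...1111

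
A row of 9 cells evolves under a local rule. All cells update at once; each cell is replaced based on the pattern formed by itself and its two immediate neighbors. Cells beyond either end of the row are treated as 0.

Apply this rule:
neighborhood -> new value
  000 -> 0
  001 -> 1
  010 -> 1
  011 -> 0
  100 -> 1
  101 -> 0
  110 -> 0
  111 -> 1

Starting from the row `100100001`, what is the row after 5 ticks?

100011010

tick 1: 111110011
tick 2: 011101100
tick 3: 101000010
tick 4: 101100111
tick 5: 100011010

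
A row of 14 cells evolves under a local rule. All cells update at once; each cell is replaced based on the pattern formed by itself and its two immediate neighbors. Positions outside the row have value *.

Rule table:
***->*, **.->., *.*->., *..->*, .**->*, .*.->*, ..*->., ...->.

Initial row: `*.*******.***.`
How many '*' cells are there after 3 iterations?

7

..******..**..
*.*****.*.*.*.
..****..*.*.*.
count of *: 7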